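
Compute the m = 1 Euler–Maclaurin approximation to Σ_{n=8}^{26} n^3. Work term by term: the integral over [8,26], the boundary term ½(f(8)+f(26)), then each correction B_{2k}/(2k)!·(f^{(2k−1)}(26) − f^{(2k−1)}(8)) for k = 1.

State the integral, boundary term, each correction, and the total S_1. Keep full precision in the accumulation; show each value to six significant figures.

Integral: ∫_8^26 x^3 dx = 113220.
Boundary: ½(f(8) + f(26)) = ½(512.000 + 17576.0) = 9044.00.
Integral + boundary = 122264.
Order-1 term: 1/12 · (2028.00 − 192.000) = 153.000.

S_1 ≈ 122417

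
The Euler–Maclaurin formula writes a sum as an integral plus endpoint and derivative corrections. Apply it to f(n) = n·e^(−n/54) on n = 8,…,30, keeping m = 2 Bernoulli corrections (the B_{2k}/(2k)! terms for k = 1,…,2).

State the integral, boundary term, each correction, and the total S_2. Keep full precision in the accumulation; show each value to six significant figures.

The integral term ∫_8^30 x·e^(−x/54) dx = 284.446.
½[f(8) + f(30)] = ½[6.89843 + 17.2126] = 12.0555.
Integral + boundary = 296.502.
Order-1 term: 1/12 · (0.255002 − 0.734555) = -0.0399628.
After k=1: 296.462.
Order-2 term: −1/720 · (0.000480970 − 0.000843334) = 5.03283e-07.

S_2 ≈ 296.462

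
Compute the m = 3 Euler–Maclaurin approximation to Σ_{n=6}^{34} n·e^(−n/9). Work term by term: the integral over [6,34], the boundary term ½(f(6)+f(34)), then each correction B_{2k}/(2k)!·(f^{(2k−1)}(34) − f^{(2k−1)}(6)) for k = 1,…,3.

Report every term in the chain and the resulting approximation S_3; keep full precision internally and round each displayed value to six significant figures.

∫_6^34 x·e^(−x/9) dx evaluates to 60.4593.
½[f(6) + f(34)] = ½[3.08050 + 0.777698] = 1.92910.
So far: 62.3884.
Correction k=1: B_{2}/2! · (f^{(1)}(34) − f^{(1)}(6)) = 1/12 · (-0.0635374 − 0.171139) = -0.0195564.
After k=1: 62.3688.
Correction k=2: B_{4}/4! · (f^{(3)}(34) − f^{(3)}(6)) = −1/720 · (-0.000219635 − 0.0147898) = 2.08464e-05.
After k=2: 62.3688.
Correction k=3: B_{6}/6! · (f^{(5)}(34) − f^{(5)}(6)) = 1/30240 · (4.26101e-06 − 0.000339096) = -1.10726e-08.

S_3 ≈ 62.3688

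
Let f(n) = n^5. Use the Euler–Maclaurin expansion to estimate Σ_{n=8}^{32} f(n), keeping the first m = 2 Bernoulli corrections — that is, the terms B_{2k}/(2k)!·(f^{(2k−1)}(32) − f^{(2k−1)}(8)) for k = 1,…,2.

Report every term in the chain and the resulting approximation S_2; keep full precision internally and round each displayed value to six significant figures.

S_2 ≈ 1.96142e+08

Integral: ∫_8^32 x^5 dx = 1.78913e+08.
Endpoint term: (f(8) + f(32))/2 = (32768.0 + 3.35544e+07)/2 = 1.67936e+07.
So far: 1.95707e+08.
Correction k=1: B_{2}/2! · (f^{(1)}(32) − f^{(1)}(8)) = 1/12 · (5.24288e+06 − 20480.0) = 435200.
Running total after k=1: 1.96142e+08.
Correction k=2: B_{4}/4! · (f^{(3)}(32) − f^{(3)}(8)) = −1/720 · (61440.0 − 3840.00) = -80.0000.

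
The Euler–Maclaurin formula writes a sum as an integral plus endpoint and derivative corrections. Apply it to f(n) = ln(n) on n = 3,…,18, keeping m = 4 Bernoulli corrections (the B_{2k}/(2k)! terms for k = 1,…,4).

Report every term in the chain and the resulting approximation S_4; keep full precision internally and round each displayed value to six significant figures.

S_4 ≈ 35.7023

∫_3^18 ln(x) dx evaluates to 33.7309.
Boundary: ½(f(3) + f(18)) = ½(1.09861 + 2.89037) = 1.99449.
Running total after boundary: 35.7253.
Order-1 term: 1/12 · (0.0555556 − 0.333333) = -0.0231481.
Running total after k=1: 35.7022.
Order-2 term: −1/720 · (0.000342936 − 0.0740741) = 0.000102404.
Running total after k=2: 35.7023.
Order-3 term: 1/30240 · (1.27013e-05 − 0.0987654) = -3.26563e-06.
Running total after k=3: 35.7023.
Order-4 term: −1/1209600 · (1.17605e-06 − 0.329218) = 2.72170e-07.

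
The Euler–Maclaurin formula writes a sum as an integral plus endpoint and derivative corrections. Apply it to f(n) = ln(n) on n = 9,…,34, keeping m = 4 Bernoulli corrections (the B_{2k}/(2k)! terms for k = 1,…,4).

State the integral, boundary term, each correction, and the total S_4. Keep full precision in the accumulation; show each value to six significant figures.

∫_9^34 ln(x) dx evaluates to 75.1212.
Boundary: ½(f(9) + f(34)) = ½(2.19722 + 3.52636) = 2.86179.
Running total after boundary: 77.9830.
Correction k=1: B_{2}/2! · (f^{(1)}(34) − f^{(1)}(9)) = 1/12 · (0.0294118 − 0.111111) = -0.00680828.
Partial sum through k=1: 77.9762.
Correction k=2: B_{4}/4! · (f^{(3)}(34) − f^{(3)}(9)) = −1/720 · (5.08854e-05 − 0.00274348) = 3.73972e-06.
Partial sum through k=2: 77.9762.
Correction k=3: B_{6}/6! · (f^{(5)}(34) − f^{(5)}(9)) = 1/30240 · (5.28222e-07 − 0.000406442) = -1.34231e-08.
Partial sum through k=3: 77.9762.
Correction k=4: B_{8}/8! · (f^{(7)}(34) − f^{(7)}(9)) = −1/1209600 · (1.37082e-08 − 0.000150534) = 1.24438e-10.

S_4 ≈ 77.9762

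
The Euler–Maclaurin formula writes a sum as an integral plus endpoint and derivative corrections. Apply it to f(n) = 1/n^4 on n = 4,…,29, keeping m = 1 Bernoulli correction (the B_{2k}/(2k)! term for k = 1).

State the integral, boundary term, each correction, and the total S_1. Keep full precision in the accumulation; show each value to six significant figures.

The integral term ∫_4^29 1/x^4 dx = 0.00519467.
Boundary: ½(f(4) + f(29)) = ½(0.00390625 + 1.41387e-06) = 0.00195383.
Running total after boundary: 0.00714850.
Correction k=1: B_{2}/2! · (f^{(1)}(29) − f^{(1)}(4)) = 1/12 · (-1.95016e-07 − (-0.00390625)) = 0.000325505.

S_1 ≈ 0.00747400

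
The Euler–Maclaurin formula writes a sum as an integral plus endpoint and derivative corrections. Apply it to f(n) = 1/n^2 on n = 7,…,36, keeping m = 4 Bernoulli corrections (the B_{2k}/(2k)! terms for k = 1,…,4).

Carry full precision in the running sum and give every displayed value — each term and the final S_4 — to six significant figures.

S_4 ≈ 0.126150

The integral term ∫_7^36 1/x^2 dx = 0.115079.
Boundary: ½(f(7) + f(36)) = ½(0.0204082 + 0.000771605) = 0.0105899.
So far: 0.125669.
Order-1 term: 1/12 · (-4.28669e-05 − (-0.00583090)) = 0.000482336.
Running total after k=1: 0.126152.
Order-2 term: −1/720 · (-3.96916e-07 − (-0.00142798)) = -1.98275e-06.
Running total after k=2: 0.126150.
Order-3 term: 1/30240 · (-9.18787e-09 − (-0.000874271)) = 2.89108e-08.
Running total after k=3: 0.126150.
Order-4 term: −1/1209600 · (-3.97007e-10 − (-0.000999167)) = -8.26031e-10.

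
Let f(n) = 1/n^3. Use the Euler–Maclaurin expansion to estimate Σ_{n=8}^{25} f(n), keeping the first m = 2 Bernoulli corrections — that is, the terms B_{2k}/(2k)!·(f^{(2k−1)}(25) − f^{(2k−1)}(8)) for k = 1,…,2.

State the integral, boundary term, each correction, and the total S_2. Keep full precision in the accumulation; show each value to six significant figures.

Integral: ∫_8^25 1/x^3 dx = 0.00701250.
½[f(8) + f(25)] = ½[0.00195312 + 6.40000e-05] = 0.00100856.
Integral + boundary = 0.00802106.
Order-1 term: 1/12 · (-7.68000e-06 − (-0.000732422)) = 6.03952e-05.
After k=1: 0.00808146.
Order-2 term: −1/720 · (-2.45760e-07 − (-0.000228882)) = -3.17550e-07.

S_2 ≈ 0.00808114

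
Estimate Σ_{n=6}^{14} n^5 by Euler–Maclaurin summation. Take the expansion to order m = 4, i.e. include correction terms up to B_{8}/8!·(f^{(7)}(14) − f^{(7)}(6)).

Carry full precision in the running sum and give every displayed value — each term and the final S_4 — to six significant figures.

The integral term ∫_6^14 x^5 dx = 1.24715e+06.
Boundary: ½(f(6) + f(14)) = ½(7776.00 + 537824) = 272800.
Integral + boundary = 1.51995e+06.
Correction k=1: B_{2}/2! · (f^{(1)}(14) − f^{(1)}(6)) = 1/12 · (192080 − 6480.00) = 15466.7.
Running total after k=1: 1.53541e+06.
Correction k=2: B_{4}/4! · (f^{(3)}(14) − f^{(3)}(6)) = −1/720 · (11760.0 − 2160.00) = -13.3333.
Running total after k=2: 1.53540e+06.
Correction k=3: B_{6}/6! · (f^{(5)}(14) − f^{(5)}(6)) = 1/30240 · (120.000 − 120.000) = 0.00000.
Running total after k=3: 1.53540e+06.
Correction k=4: B_{8}/8! · (f^{(7)}(14) − f^{(7)}(6)) = −1/1209600 · (0.00000 − 0.00000) = 0.00000.

S_4 ≈ 1.53540e+06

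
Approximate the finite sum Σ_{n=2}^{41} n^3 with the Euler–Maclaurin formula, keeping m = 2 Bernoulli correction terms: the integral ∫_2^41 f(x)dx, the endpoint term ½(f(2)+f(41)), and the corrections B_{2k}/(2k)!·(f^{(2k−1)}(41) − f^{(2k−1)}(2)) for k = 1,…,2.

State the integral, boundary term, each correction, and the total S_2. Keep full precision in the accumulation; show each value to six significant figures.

S_2 ≈ 741320

∫_2^41 x^3 dx evaluates to 706436.
½[f(2) + f(41)] = ½[8.00000 + 68921.0] = 34464.5.
Integral + boundary = 740901.
Correction k=1: B_{2}/2! · (f^{(1)}(41) − f^{(1)}(2)) = 1/12 · (5043.00 − 12.0000) = 419.250.
Running total after k=1: 741320.
Correction k=2: B_{4}/4! · (f^{(3)}(41) − f^{(3)}(2)) = −1/720 · (6.00000 − 6.00000) = 0.00000.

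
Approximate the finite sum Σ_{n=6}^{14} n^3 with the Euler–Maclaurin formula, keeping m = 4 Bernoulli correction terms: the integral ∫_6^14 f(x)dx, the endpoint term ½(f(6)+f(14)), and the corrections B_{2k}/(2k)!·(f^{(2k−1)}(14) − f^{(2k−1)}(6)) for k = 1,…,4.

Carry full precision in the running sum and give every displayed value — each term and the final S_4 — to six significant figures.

S_4 ≈ 10800.0

The integral term ∫_6^14 x^3 dx = 9280.00.
½[f(6) + f(14)] = ½[216.000 + 2744.00] = 1480.00.
Running total after boundary: 10760.0.
Order-1 term: 1/12 · (588.000 − 108.000) = 40.0000.
Partial sum through k=1: 10800.0.
Order-2 term: −1/720 · (6.00000 − 6.00000) = 0.00000.
Partial sum through k=2: 10800.0.
Order-3 term: 1/30240 · (0.00000 − 0.00000) = 0.00000.
Partial sum through k=3: 10800.0.
Order-4 term: −1/1209600 · (0.00000 − 0.00000) = 0.00000.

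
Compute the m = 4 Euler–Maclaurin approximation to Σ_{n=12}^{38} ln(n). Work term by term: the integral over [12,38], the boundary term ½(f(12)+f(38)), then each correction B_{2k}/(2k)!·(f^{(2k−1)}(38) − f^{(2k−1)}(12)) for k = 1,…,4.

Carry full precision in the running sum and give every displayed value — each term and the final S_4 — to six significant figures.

S_4 ≈ 85.4659

Integral: ∫_12^38 ln(x) dx = 82.4094.
Boundary: ½(f(12) + f(38)) = ½(2.48491 + 3.63759) = 3.06125.
So far: 85.4706.
Correction k=1: B_{2}/2! · (f^{(1)}(38) − f^{(1)}(12)) = 1/12 · (0.0263158 − 0.0833333) = -0.00475146.
Running total after k=1: 85.4659.
Correction k=2: B_{4}/4! · (f^{(3)}(38) − f^{(3)}(12)) = −1/720 · (3.64485e-05 − 0.00115741) = 1.55689e-06.
Running total after k=2: 85.4659.
Correction k=3: B_{6}/6! · (f^{(5)}(38) − f^{(5)}(12)) = 1/30240 · (3.02896e-07 − 9.64506e-05) = -3.17949e-09.
Running total after k=3: 85.4659.
Correction k=4: B_{8}/8! · (f^{(7)}(38) − f^{(7)}(12)) = −1/1209600 · (6.29285e-09 − 2.00939e-05) = 1.66068e-11.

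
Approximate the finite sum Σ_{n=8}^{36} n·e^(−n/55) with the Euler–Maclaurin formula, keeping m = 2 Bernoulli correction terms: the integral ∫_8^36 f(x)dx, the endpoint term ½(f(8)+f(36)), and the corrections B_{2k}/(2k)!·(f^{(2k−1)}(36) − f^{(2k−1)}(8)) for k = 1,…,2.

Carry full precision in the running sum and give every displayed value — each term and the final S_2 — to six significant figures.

S_2 ≈ 407.717

The integral term ∫_8^36 x·e^(−x/55) dx = 394.951.
Endpoint term: (f(8) + f(36))/2 = (6.91703 + 18.7084)/2 = 12.8127.
Integral + boundary = 407.763.
k=1: B_{2}/(2)! × [f^{(1)}(36) − f^{(1)}(8)] = 1/12 × (0.179525 − 0.738865) = -0.0466116.
Partial sum through k=1: 407.717.
k=2: B_{4}/(4)! × [f^{(3)}(36) − f^{(3)}(8)] = −1/720 × (0.000402936 − 0.000815909) = 5.73573e-07.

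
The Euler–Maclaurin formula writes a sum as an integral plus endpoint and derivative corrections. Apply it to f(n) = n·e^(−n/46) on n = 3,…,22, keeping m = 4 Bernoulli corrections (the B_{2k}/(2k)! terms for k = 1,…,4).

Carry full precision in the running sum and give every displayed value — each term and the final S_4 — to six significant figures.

S_4 ≈ 180.945

Integral: ∫_3^22 x·e^(−x/46) dx = 172.767.
½[f(3) + f(22)] = ½[2.81059 + 13.6369] = 8.22376.
Integral + boundary = 180.991.
Correction k=1: B_{2}/2! · (f^{(1)}(22) − f^{(1)}(3)) = 1/12 · (0.323405 − 0.875764) = -0.0460299.
Partial sum through k=1: 180.945.
Correction k=2: B_{4}/4! · (f^{(3)}(22) − f^{(3)}(3)) = −1/720 · (0.000738718 − 0.00129938) = 7.78700e-07.
Partial sum through k=2: 180.945.
Correction k=3: B_{6}/6! · (f^{(5)}(22) − f^{(5)}(3)) = 1/30240 · (6.25991e-07 − 1.03255e-06) = -1.34446e-11.
Partial sum through k=3: 180.945.
Correction k=4: B_{8}/8! · (f^{(7)}(22) − f^{(7)}(3)) = −1/1209600 · (4.26688e-10 − 6.85744e-10) = 2.14167e-16.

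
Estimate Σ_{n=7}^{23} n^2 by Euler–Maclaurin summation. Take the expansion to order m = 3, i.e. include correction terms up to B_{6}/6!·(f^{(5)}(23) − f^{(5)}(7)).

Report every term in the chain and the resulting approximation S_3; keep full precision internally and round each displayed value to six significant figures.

S_3 ≈ 4233.00

The integral term ∫_7^23 x^2 dx = 3941.33.
Endpoint term: (f(7) + f(23))/2 = (49.0000 + 529.000)/2 = 289.000.
So far: 4230.33.
k=1: B_{2}/(2)! × [f^{(1)}(23) − f^{(1)}(7)] = 1/12 × (46.0000 − 14.0000) = 2.66667.
Running total after k=1: 4233.00.
k=2: B_{4}/(4)! × [f^{(3)}(23) − f^{(3)}(7)] = −1/720 × (0.00000 − 0.00000) = 0.00000.
Running total after k=2: 4233.00.
k=3: B_{6}/(6)! × [f^{(5)}(23) − f^{(5)}(7)] = 1/30240 × (0.00000 − 0.00000) = 0.00000.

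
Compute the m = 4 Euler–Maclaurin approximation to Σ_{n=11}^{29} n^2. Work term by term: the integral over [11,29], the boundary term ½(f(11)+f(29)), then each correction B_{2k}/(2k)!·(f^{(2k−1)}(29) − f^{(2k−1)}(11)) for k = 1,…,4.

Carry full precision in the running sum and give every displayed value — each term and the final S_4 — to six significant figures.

The integral term ∫_11^29 x^2 dx = 7686.00.
Endpoint term: (f(11) + f(29))/2 = (121.000 + 841.000)/2 = 481.000.
Running total after boundary: 8167.00.
Order-1 term: 1/12 · (58.0000 − 22.0000) = 3.00000.
Partial sum through k=1: 8170.00.
Order-2 term: −1/720 · (0.00000 − 0.00000) = 0.00000.
Partial sum through k=2: 8170.00.
Order-3 term: 1/30240 · (0.00000 − 0.00000) = 0.00000.
Partial sum through k=3: 8170.00.
Order-4 term: −1/1209600 · (0.00000 − 0.00000) = 0.00000.

S_4 ≈ 8170.00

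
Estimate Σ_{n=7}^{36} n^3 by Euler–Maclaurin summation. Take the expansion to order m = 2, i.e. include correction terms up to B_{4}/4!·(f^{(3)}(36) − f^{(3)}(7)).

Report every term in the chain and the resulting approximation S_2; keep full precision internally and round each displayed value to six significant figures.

The integral term ∫_7^36 x^3 dx = 419304.
Endpoint term: (f(7) + f(36))/2 = (343.000 + 46656.0)/2 = 23499.5.
Integral + boundary = 442803.
k=1: B_{2}/(2)! × [f^{(1)}(36) − f^{(1)}(7)] = 1/12 × (3888.00 − 147.000) = 311.750.
Running total after k=1: 443115.
k=2: B_{4}/(4)! × [f^{(3)}(36) − f^{(3)}(7)] = −1/720 × (6.00000 − 6.00000) = 0.00000.

S_2 ≈ 443115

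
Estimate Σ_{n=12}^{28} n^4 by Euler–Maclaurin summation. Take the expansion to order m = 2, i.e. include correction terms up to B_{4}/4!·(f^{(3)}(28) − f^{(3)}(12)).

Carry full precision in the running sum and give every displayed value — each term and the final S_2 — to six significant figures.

The integral term ∫_12^28 x^4 dx = 3.39231e+06.
½[f(12) + f(28)] = ½[20736.0 + 614656] = 317696.
Running total after boundary: 3.71000e+06.
Order-1 term: 1/12 · (87808.0 − 6912.00) = 6741.33.
Running total after k=1: 3.71674e+06.
Order-2 term: −1/720 · (672.000 − 288.000) = -0.533333.

S_2 ≈ 3.71674e+06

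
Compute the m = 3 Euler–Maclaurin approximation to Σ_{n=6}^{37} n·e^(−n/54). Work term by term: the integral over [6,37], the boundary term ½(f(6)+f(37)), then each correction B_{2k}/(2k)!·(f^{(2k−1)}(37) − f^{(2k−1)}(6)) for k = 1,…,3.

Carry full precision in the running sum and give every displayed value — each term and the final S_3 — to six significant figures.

S_3 ≈ 434.594

The integral term ∫_6^37 x·e^(−x/54) dx = 422.639.
Endpoint term: (f(6) + f(37))/2 = (5.36904 + 18.6479)/2 = 12.0085.
Running total after boundary: 434.647.
Correction k=1: B_{2}/2! · (f^{(1)}(37) − f^{(1)}(6)) = 1/12 · (0.158666 − 0.795413) = -0.0530623.
After k=1: 434.594.
Correction k=2: B_{4}/4! · (f^{(3)}(37) − f^{(3)}(6)) = −1/720 · (0.000400089 − 0.000886520) = 6.75598e-07.
After k=2: 434.594.
Correction k=3: B_{6}/6! · (f^{(5)}(37) − f^{(5)}(6)) = 1/30240 · (2.55750e-07 − 5.14494e-07) = -8.55636e-12.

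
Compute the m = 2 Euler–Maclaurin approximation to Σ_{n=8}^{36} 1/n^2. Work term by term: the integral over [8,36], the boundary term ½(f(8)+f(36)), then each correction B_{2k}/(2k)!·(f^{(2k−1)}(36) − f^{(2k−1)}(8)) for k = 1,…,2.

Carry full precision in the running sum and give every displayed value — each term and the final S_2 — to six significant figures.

S_2 ≈ 0.105741

∫_8^36 1/x^2 dx evaluates to 0.0972222.
½[f(8) + f(36)] = ½[0.0156250 + 0.000771605] = 0.00819830.
Integral + boundary = 0.105421.
Order-1 term: 1/12 · (-4.28669e-05 − (-0.00390625)) = 0.000321949.
Running total after k=1: 0.105742.
Order-2 term: −1/720 · (-3.96916e-07 − (-0.000732422)) = -1.01670e-06.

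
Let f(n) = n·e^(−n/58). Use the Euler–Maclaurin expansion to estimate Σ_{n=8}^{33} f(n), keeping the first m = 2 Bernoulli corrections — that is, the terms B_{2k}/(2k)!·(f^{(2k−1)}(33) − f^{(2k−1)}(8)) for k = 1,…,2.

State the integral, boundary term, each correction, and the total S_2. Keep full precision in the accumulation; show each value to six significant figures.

The integral term ∫_8^33 x·e^(−x/58) dx = 346.863.
Endpoint term: (f(8) + f(33))/2 = (6.96927 + 18.6817)/2 = 12.8255.
Running total after boundary: 359.689.
Correction k=1: B_{2}/2! · (f^{(1)}(33) − f^{(1)}(8)) = 1/12 · (0.244013 − 0.750999) = -0.0422488.
Running total after k=1: 359.646.
Correction k=2: B_{4}/4! · (f^{(3)}(33) − f^{(3)}(8)) = −1/720 · (0.000409107 − 0.000741176) = 4.61208e-07.

S_2 ≈ 359.646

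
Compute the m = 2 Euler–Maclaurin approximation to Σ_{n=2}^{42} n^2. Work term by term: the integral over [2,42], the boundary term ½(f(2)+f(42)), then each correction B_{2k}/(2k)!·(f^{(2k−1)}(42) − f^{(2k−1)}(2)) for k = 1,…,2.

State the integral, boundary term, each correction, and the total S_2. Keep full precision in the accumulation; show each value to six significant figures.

The integral term ∫_2^42 x^2 dx = 24693.3.
½[f(2) + f(42)] = ½[4.00000 + 1764.00] = 884.000.
So far: 25577.3.
Order-1 term: 1/12 · (84.0000 − 4.00000) = 6.66667.
Partial sum through k=1: 25584.0.
Order-2 term: −1/720 · (0.00000 − 0.00000) = 0.00000.

S_2 ≈ 25584.0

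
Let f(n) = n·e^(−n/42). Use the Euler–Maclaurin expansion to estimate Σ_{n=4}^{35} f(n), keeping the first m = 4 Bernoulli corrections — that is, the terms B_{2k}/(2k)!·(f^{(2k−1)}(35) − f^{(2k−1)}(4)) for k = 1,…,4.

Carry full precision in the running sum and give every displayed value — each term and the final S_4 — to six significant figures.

S_4 ≈ 360.361

Integral: ∫_4^35 x·e^(−x/42) dx = 351.000.
½[f(4) + f(35)] = ½[3.63663 + 15.2109] = 9.42378.
Running total after boundary: 360.423.
k=1: B_{2}/(2)! × [f^{(1)}(35) − f^{(1)}(4)] = 1/12 × (0.0724330 − 0.822570) = -0.0625114.
Partial sum through k=1: 360.361.
k=2: B_{4}/(4)! × [f^{(3)}(35) − f^{(3)}(4)] = −1/720 × (0.000533804 − 0.00149710) = 1.33791e-06.
Partial sum through k=2: 360.361.
k=3: B_{6}/(6)! × [f^{(5)}(35) − f^{(5)}(4)] = 1/30240 × (5.81942e-07 − 1.43304e-06) = -2.81449e-11.
Partial sum through k=3: 360.361.
k=4: B_{8}/(8)! × [f^{(7)}(35) − f^{(7)}(4)] = −1/1209600 × (4.88250e-10 − 1.14365e-09) = 5.41828e-16.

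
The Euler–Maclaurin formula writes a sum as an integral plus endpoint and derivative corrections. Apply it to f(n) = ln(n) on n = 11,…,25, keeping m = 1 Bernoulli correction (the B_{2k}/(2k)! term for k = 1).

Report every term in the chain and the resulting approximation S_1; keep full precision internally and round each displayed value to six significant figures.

S_1 ≈ 42.8992

∫_11^25 ln(x) dx evaluates to 40.0950.
Endpoint term: (f(11) + f(25))/2 = (2.39790 + 3.21888)/2 = 2.80839.
Integral + boundary = 42.9034.
Order-1 term: 1/12 · (0.0400000 − 0.0909091) = -0.00424242.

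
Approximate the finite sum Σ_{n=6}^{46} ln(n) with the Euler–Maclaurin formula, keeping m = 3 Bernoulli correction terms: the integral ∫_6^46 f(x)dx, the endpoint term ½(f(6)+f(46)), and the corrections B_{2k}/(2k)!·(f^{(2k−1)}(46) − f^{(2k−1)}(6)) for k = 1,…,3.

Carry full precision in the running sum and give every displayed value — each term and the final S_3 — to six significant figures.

The integral term ∫_6^46 ln(x) dx = 125.367.
Endpoint term: (f(6) + f(46))/2 = (1.79176 + 3.82864)/2 = 2.81020.
Running total after boundary: 128.177.
k=1: B_{2}/(2)! × [f^{(1)}(46) − f^{(1)}(6)] = 1/12 × (0.0217391 − 0.166667) = -0.0120773.
Partial sum through k=1: 128.165.
k=2: B_{4}/(4)! × [f^{(3)}(46) − f^{(3)}(6)] = −1/720 × (2.05474e-05 − 0.00925926) = 1.28315e-05.
Partial sum through k=2: 128.165.
k=3: B_{6}/(6)! × [f^{(5)}(46) − f^{(5)}(6)] = 1/30240 × (1.16526e-07 − 0.00308642) = -1.02060e-07.

S_3 ≈ 128.165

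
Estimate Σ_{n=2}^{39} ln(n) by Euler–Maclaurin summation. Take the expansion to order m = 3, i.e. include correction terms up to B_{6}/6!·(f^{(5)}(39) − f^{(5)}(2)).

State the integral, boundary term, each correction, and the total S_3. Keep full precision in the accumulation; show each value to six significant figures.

∫_2^39 ln(x) dx evaluates to 104.493.
Endpoint term: (f(2) + f(39))/2 = (0.693147 + 3.66356)/2 = 2.17835.
So far: 106.671.
Correction k=1: B_{2}/2! · (f^{(1)}(39) − f^{(1)}(2)) = 1/12 · (0.0256410 − 0.500000) = -0.0395299.
After k=1: 106.631.
Correction k=2: B_{4}/4! · (f^{(3)}(39) − f^{(3)}(2)) = −1/720 · (3.37160e-05 − 0.250000) = 0.000347175.
After k=2: 106.632.
Correction k=3: B_{6}/6! · (f^{(5)}(39) − f^{(5)}(2)) = 1/30240 · (2.66004e-07 − 0.750000) = -2.48016e-05.

S_3 ≈ 106.632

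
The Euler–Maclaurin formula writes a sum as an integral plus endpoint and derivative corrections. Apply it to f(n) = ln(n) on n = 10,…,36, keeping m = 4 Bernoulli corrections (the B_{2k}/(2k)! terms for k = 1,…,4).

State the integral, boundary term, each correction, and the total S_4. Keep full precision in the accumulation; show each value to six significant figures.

∫_10^36 ln(x) dx evaluates to 79.9808.
Boundary: ½(f(10) + f(36)) = ½(2.30259 + 3.58352) = 2.94305.
Integral + boundary = 82.9239.
k=1: B_{2}/(2)! × [f^{(1)}(36) − f^{(1)}(10)] = 1/12 × (0.0277778 − 0.100000) = -0.00601852.
After k=1: 82.9179.
k=2: B_{4}/(4)! × [f^{(3)}(36) − f^{(3)}(10)] = −1/720 × (4.28669e-05 − 0.00200000) = 2.71824e-06.
After k=2: 82.9179.
k=3: B_{6}/(6)! × [f^{(5)}(36) − f^{(5)}(10)] = 1/30240 × (3.96916e-07 − 0.000240000) = -7.92338e-09.
After k=3: 82.9179.
k=4: B_{8}/(8)! × [f^{(7)}(36) − f^{(7)}(10)] = −1/1209600 × (9.18787e-09 − 7.20000e-05) = 5.95162e-11.

S_4 ≈ 82.9179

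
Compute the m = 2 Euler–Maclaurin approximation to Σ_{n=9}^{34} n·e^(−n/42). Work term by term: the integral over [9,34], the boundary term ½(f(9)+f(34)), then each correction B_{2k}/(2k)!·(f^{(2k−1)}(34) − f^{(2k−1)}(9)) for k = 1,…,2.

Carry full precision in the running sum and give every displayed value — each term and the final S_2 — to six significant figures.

S_2 ≈ 319.335

Integral: ∫_9^34 x·e^(−x/42) dx = 308.183.
Endpoint term: (f(9) + f(34))/2 = (7.26406 + 15.1324)/2 = 11.1982.
Running total after boundary: 319.381.
k=1: B_{2}/(2)! × [f^{(1)}(34) − f^{(1)}(9)] = 1/12 × (0.0847752 − 0.634164) = -0.0457824.
Partial sum through k=1: 319.335.
k=2: B_{4}/(4)! × [f^{(3)}(34) − f^{(3)}(9)] = −1/720 × (0.000552673 − 0.00127460) = 1.00268e-06.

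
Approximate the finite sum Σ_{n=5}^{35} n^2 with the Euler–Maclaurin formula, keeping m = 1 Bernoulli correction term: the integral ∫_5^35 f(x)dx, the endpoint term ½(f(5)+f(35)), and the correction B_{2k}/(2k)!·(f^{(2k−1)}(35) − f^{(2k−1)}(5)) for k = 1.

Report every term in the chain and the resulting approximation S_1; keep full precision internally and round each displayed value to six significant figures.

S_1 ≈ 14880.0

Integral: ∫_5^35 x^2 dx = 14250.0.
½[f(5) + f(35)] = ½[25.0000 + 1225.00] = 625.000.
Integral + boundary = 14875.0.
Correction k=1: B_{2}/2! · (f^{(1)}(35) − f^{(1)}(5)) = 1/12 · (70.0000 − 10.0000) = 5.00000.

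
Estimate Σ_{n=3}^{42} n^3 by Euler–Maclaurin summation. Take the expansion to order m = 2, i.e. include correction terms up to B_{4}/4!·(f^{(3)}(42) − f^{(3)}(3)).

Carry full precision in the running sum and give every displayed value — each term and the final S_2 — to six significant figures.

The integral term ∫_3^42 x^3 dx = 777904.
Endpoint term: (f(3) + f(42))/2 = (27.0000 + 74088.0)/2 = 37057.5.
Running total after boundary: 814961.
k=1: B_{2}/(2)! × [f^{(1)}(42) − f^{(1)}(3)] = 1/12 × (5292.00 − 27.0000) = 438.750.
Running total after k=1: 815400.
k=2: B_{4}/(4)! × [f^{(3)}(42) − f^{(3)}(3)] = −1/720 × (6.00000 − 6.00000) = 0.00000.

S_2 ≈ 815400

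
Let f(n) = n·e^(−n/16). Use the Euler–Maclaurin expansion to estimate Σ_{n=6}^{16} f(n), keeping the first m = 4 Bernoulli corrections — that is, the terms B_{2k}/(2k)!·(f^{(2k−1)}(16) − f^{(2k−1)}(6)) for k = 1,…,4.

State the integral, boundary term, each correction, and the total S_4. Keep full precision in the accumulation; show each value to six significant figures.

S_4 ≈ 58.5407

∫_6^16 x·e^(−x/16) dx evaluates to 53.5716.
Boundary: ½(f(6) + f(16)) = ½(4.12374 + 5.88607) = 5.00490.
Running total after boundary: 58.5765.
k=1: B_{2}/(2)! × [f^{(1)}(16) − f^{(1)}(6)] = 1/12 × (0.00000 − 0.429556) = -0.0357963.
Partial sum through k=1: 58.5407.
k=2: B_{4}/(4)! × [f^{(3)}(16) − f^{(3)}(6)] = −1/720 × (0.00287406 − 0.00704740) = 5.79631e-06.
Partial sum through k=2: 58.5407.
k=3: B_{6}/(6)! × [f^{(5)}(16) − f^{(5)}(6)] = 1/30240 × (2.24536e-05 − 4.85033e-05) = -8.61433e-10.
Partial sum through k=3: 58.5407.
k=4: B_{8}/(8)! × [f^{(7)}(16) − f^{(7)}(6)] = −1/1209600 × (1.31564e-07 − 2.71397e-07) = 1.15603e-13.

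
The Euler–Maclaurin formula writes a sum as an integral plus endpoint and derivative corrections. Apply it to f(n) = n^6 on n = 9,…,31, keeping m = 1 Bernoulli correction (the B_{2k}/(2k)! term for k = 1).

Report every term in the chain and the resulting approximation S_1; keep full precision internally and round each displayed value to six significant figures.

Integral: ∫_9^31 x^6 dx = 3.92969e+09.
½[f(9) + f(31)] = ½[531441 + 8.87504e+08] = 4.44018e+08.
Integral + boundary = 4.37371e+09.
Order-1 term: 1/12 · (1.71775e+08 − 354294) = 1.42851e+07.

S_1 ≈ 4.38799e+09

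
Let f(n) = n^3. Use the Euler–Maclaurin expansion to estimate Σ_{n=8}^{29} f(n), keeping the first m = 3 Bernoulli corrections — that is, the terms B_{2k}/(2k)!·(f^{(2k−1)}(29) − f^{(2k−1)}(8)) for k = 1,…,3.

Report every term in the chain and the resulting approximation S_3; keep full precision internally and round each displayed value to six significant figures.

S_3 ≈ 188441

∫_8^29 x^3 dx evaluates to 175796.
½[f(8) + f(29)] = ½[512.000 + 24389.0] = 12450.5.
Running total after boundary: 188247.
Correction k=1: B_{2}/2! · (f^{(1)}(29) − f^{(1)}(8)) = 1/12 · (2523.00 − 192.000) = 194.250.
Partial sum through k=1: 188441.
Correction k=2: B_{4}/4! · (f^{(3)}(29) − f^{(3)}(8)) = −1/720 · (6.00000 − 6.00000) = 0.00000.
Partial sum through k=2: 188441.
Correction k=3: B_{6}/6! · (f^{(5)}(29) − f^{(5)}(8)) = 1/30240 · (0.00000 − 0.00000) = 0.00000.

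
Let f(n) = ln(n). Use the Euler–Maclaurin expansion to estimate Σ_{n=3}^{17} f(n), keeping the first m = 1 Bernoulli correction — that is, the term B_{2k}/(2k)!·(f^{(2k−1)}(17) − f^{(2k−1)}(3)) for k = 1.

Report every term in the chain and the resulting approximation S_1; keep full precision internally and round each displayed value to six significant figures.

Integral: ∫_3^17 ln(x) dx = 30.8688.
Endpoint term: (f(3) + f(17))/2 = (1.09861 + 2.83321)/2 = 1.96591.
So far: 32.8347.
Order-1 term: 1/12 · (0.0588235 − 0.333333) = -0.0228758.

S_1 ≈ 32.8118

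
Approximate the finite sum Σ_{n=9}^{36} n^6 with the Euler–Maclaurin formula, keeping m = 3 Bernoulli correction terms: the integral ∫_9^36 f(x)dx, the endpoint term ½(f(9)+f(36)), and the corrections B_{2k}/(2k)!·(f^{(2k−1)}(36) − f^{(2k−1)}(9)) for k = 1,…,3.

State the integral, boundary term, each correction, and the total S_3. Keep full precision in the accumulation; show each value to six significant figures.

S_3 ≈ 1.23131e+10

∫_9^36 x^6 dx evaluates to 1.11942e+10.
Endpoint term: (f(9) + f(36))/2 = (531441 + 2.17678e+09)/2 = 1.08866e+09.
Integral + boundary = 1.22829e+10.
k=1: B_{2}/(2)! × [f^{(1)}(36) − f^{(1)}(9)] = 1/12 × (3.62797e+08 − 354294) = 3.02036e+07.
After k=1: 1.23131e+10.
k=2: B_{4}/(4)! × [f^{(3)}(36) − f^{(3)}(9)] = −1/720 × (5.59872e+06 − 87480.0) = -7654.50.
After k=2: 1.23131e+10.
k=3: B_{6}/(6)! × [f^{(5)}(36) − f^{(5)}(9)] = 1/30240 × (25920.0 − 6480.00) = 0.642857.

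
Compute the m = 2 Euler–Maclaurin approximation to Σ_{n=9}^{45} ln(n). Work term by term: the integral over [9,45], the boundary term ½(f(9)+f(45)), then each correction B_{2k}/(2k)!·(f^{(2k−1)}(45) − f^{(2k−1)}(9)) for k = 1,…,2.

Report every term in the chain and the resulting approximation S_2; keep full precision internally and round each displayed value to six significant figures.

∫_9^45 ln(x) dx evaluates to 115.525.
½[f(9) + f(45)] = ½[2.19722 + 3.80666] = 3.00194.
So far: 118.527.
Correction k=1: B_{2}/2! · (f^{(1)}(45) − f^{(1)}(9)) = 1/12 · (0.0222222 − 0.111111) = -0.00740741.
Running total after k=1: 118.519.
Correction k=2: B_{4}/4! · (f^{(3)}(45) − f^{(3)}(9)) = −1/720 · (2.19479e-05 − 0.00274348) = 3.77991e-06.

S_2 ≈ 118.519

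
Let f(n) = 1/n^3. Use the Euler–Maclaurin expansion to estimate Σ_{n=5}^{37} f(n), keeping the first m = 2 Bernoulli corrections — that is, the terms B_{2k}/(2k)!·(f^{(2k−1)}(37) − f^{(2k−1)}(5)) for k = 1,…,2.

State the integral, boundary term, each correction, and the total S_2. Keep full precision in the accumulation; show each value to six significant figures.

∫_5^37 1/x^3 dx evaluates to 0.0196348.
½[f(5) + f(37)] = ½[0.00800000 + 1.97422e-05] = 0.00400987.
Running total after boundary: 0.0236446.
Order-1 term: 1/12 · (-1.60072e-06 − (-0.00480000)) = 0.000399867.
Running total after k=1: 0.0240445.
Order-2 term: −1/720 · (-2.33852e-08 − (-0.00384000)) = -5.33330e-06.

S_2 ≈ 0.0240392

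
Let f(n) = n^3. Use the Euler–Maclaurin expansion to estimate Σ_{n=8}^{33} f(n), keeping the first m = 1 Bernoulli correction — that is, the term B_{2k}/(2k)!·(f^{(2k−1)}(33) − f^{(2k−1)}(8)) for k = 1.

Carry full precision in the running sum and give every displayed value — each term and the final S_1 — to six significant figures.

S_1 ≈ 313937

∫_8^33 x^3 dx evaluates to 295456.
½[f(8) + f(33)] = ½[512.000 + 35937.0] = 18224.5.
Running total after boundary: 313681.
k=1: B_{2}/(2)! × [f^{(1)}(33) − f^{(1)}(8)] = 1/12 × (3267.00 − 192.000) = 256.250.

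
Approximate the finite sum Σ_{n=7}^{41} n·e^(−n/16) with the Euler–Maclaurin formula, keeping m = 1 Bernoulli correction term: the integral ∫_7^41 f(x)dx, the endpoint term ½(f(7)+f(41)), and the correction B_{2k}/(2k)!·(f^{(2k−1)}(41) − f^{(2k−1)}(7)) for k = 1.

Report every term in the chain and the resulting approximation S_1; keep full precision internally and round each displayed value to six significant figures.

S_1 ≈ 171.073

∫_7^41 x·e^(−x/16) dx evaluates to 167.273.
Boundary: ½(f(7) + f(41)) = ½(4.51954 + 3.16158) = 3.84056.
So far: 171.113.
Correction k=1: B_{2}/2! · (f^{(1)}(41) − f^{(1)}(7)) = 1/12 · (-0.120487 − 0.363177) = -0.0403054.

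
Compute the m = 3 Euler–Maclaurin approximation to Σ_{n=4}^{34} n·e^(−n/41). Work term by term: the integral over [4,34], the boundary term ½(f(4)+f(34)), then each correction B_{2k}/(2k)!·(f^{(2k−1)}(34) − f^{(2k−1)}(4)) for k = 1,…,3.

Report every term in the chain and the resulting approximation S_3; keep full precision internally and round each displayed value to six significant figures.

S_3 ≈ 340.839

Integral: ∫_4^34 x·e^(−x/41) dx = 331.669.
Endpoint term: (f(4) + f(34))/2 = (3.62819 + 14.8365)/2 = 9.23236.
Running total after boundary: 340.901.
Correction k=1: B_{2}/2! · (f^{(1)}(34) − f^{(1)}(4)) = 1/12 · (0.0745019 − 0.818555) = -0.0620044.
Running total after k=1: 340.839.
Correction k=2: B_{4}/4! · (f^{(3)}(34) − f^{(3)}(4)) = −1/720 · (0.000563497 − 0.00156612) = 1.39253e-06.
Running total after k=2: 340.839.
Correction k=3: B_{6}/6! · (f^{(5)}(34) − f^{(5)}(4)) = 1/30240 · (6.44066e-07 − 1.57364e-06) = -3.07400e-11.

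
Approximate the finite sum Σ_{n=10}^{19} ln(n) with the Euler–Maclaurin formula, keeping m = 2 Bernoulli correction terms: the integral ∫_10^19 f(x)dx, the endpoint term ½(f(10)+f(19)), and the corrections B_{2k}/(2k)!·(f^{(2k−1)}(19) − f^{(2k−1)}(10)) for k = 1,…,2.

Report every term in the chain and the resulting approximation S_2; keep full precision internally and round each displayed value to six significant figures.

∫_10^19 ln(x) dx evaluates to 23.9185.
Boundary: ½(f(10) + f(19)) = ½(2.30259 + 2.94444) = 2.62351.
Running total after boundary: 26.5420.
Order-1 term: 1/12 · (0.0526316 − 0.100000) = -0.00394737.
After k=1: 26.5381.
Order-2 term: −1/720 · (0.000291588 − 0.00200000) = 2.37279e-06.

S_2 ≈ 26.5381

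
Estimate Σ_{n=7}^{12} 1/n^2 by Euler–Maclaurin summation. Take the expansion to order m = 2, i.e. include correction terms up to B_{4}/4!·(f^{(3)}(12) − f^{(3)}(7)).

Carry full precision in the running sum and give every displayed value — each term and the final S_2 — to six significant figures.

The integral term ∫_7^12 1/x^2 dx = 0.0595238.
½[f(7) + f(12)] = ½[0.0204082 + 0.00694444] = 0.0136763.
Running total after boundary: 0.0732001.
Correction k=1: B_{2}/2! · (f^{(1)}(12) − f^{(1)}(7)) = 1/12 · (-0.00115741 − (-0.00583090)) = 0.000389458.
Running total after k=1: 0.0735896.
Correction k=2: B_{4}/4! · (f^{(3)}(12) − f^{(3)}(7)) = −1/720 · (-9.64506e-05 − (-0.00142798)) = -1.84934e-06.

S_2 ≈ 0.0735877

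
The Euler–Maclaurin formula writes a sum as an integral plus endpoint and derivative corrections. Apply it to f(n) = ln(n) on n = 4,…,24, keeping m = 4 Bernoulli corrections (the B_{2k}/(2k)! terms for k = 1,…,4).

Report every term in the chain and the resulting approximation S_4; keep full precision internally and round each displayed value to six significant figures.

S_4 ≈ 52.9930

The integral term ∫_4^24 ln(x) dx = 50.7281.
½[f(4) + f(24)] = ½[1.38629 + 3.17805] = 2.28217.
So far: 53.0103.
Correction k=1: B_{2}/2! · (f^{(1)}(24) − f^{(1)}(4)) = 1/12 · (0.0416667 − 0.250000) = -0.0173611.
Running total after k=1: 52.9929.
Correction k=2: B_{4}/4! · (f^{(3)}(24) − f^{(3)}(4)) = −1/720 · (0.000144676 − 0.0312500) = 4.32018e-05.
Running total after k=2: 52.9930.
Correction k=3: B_{6}/6! · (f^{(5)}(24) − f^{(5)}(4)) = 1/30240 · (3.01408e-06 − 0.0234375) = -7.74950e-07.
Running total after k=3: 52.9930.
Correction k=4: B_{8}/8! · (f^{(7)}(24) − f^{(7)}(4)) = −1/1209600 · (1.56983e-07 − 0.0439453) = 3.63303e-08.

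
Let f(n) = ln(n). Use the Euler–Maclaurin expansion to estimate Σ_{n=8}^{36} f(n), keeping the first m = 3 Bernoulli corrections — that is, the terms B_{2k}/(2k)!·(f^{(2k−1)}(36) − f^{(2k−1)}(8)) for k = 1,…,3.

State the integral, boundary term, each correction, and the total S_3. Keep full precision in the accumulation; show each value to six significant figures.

Integral: ∫_8^36 ln(x) dx = 84.3711.
½[f(8) + f(36)] = ½[2.07944 + 3.58352] = 2.83148.
Running total after boundary: 87.2026.
k=1: B_{2}/(2)! × [f^{(1)}(36) − f^{(1)}(8)] = 1/12 × (0.0277778 − 0.125000) = -0.00810185.
Running total after k=1: 87.1945.
k=2: B_{4}/(4)! × [f^{(3)}(36) − f^{(3)}(8)] = −1/720 × (4.28669e-05 − 0.00390625) = 5.36581e-06.
Running total after k=2: 87.1945.
k=3: B_{6}/(6)! × [f^{(5)}(36) − f^{(5)}(8)] = 1/30240 × (3.96916e-07 − 0.000732422) = -2.42072e-08.

S_3 ≈ 87.1945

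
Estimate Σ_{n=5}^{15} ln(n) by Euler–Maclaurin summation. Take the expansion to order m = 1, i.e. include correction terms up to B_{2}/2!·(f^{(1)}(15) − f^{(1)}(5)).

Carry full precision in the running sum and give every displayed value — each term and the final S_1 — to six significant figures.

S_1 ≈ 24.7212

∫_5^15 ln(x) dx evaluates to 22.5736.
Endpoint term: (f(5) + f(15))/2 = (1.60944 + 2.70805)/2 = 2.15874.
Integral + boundary = 24.7323.
Correction k=1: B_{2}/2! · (f^{(1)}(15) − f^{(1)}(5)) = 1/12 · (0.0666667 − 0.200000) = -0.0111111.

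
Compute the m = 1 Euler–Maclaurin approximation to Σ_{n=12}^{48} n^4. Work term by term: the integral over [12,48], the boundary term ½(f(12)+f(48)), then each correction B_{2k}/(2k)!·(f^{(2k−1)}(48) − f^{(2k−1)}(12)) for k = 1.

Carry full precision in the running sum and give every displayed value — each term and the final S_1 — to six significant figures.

S_1 ≈ 5.36119e+07

Integral: ∫_12^48 x^4 dx = 5.09110e+07.
Endpoint term: (f(12) + f(48))/2 = (20736.0 + 5.30842e+06)/2 = 2.66458e+06.
Running total after boundary: 5.35756e+07.
Order-1 term: 1/12 · (442368 − 6912.00) = 36288.0.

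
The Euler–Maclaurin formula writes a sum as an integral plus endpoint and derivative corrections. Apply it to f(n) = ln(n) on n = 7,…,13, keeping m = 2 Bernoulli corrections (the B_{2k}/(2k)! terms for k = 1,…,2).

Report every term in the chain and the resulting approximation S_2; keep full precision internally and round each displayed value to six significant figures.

S_2 ≈ 15.9729

∫_7^13 ln(x) dx evaluates to 13.7230.
½[f(7) + f(13)] = ½[1.94591 + 2.56495] = 2.25543.
Running total after boundary: 15.9784.
k=1: B_{2}/(2)! × [f^{(1)}(13) − f^{(1)}(7)] = 1/12 × (0.0769231 − 0.142857) = -0.00549451.
Running total after k=1: 15.9729.
k=2: B_{4}/(4)! × [f^{(3)}(13) − f^{(3)}(7)] = −1/720 × (0.000910332 − 0.00583090) = 6.83413e-06.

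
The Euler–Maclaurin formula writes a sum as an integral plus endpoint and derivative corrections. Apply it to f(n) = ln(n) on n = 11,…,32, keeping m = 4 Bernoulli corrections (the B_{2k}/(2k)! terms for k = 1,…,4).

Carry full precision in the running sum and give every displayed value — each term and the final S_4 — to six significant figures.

The integral term ∫_11^32 ln(x) dx = 63.5267.
Boundary: ½(f(11) + f(32)) = ½(2.39790 + 3.46574) = 2.93182.
Running total after boundary: 66.4585.
k=1: B_{2}/(2)! × [f^{(1)}(32) − f^{(1)}(11)] = 1/12 × (0.0312500 − 0.0909091) = -0.00497159.
Partial sum through k=1: 66.4535.
k=2: B_{4}/(4)! × [f^{(3)}(32) − f^{(3)}(11)] = −1/720 × (6.10352e-05 − 0.00150263) = 2.00221e-06.
Partial sum through k=2: 66.4535.
k=3: B_{6}/(6)! × [f^{(5)}(32) − f^{(5)}(11)] = 1/30240 × (7.15256e-07 − 0.000149021) = -4.90429e-09.
Partial sum through k=3: 66.4535.
k=4: B_{8}/(8)! × [f^{(7)}(32) − f^{(7)}(11)] = −1/1209600 × (2.09548e-08 − 3.69474e-05) = 3.05278e-11.

S_4 ≈ 66.4535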